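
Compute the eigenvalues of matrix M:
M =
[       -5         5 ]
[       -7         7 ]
λ = 0, 2

Solve det(M - λI) = 0. For a 2×2 matrix the characteristic equation is λ² - (trace)λ + det = 0.
trace(M) = a + d = -5 + 7 = 2.
det(M) = a*d - b*c = (-5)*(7) - (5)*(-7) = -35 + 35 = 0.
Characteristic equation: λ² - (2)λ + (0) = 0.
Discriminant = (2)² - 4*(0) = 4 - 0 = 4.
λ = (2 ± √4) / 2 = (2 ± 2) / 2 = 0, 2.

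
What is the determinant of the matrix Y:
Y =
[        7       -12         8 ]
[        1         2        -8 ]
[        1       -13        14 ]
det(Y) = -388

Expand along row 0 (cofactor expansion): det(Y) = a*(e*i - f*h) - b*(d*i - f*g) + c*(d*h - e*g), where the 3×3 is [[a, b, c], [d, e, f], [g, h, i]].
Minor M_00 = (2)*(14) - (-8)*(-13) = 28 - 104 = -76.
Minor M_01 = (1)*(14) - (-8)*(1) = 14 + 8 = 22.
Minor M_02 = (1)*(-13) - (2)*(1) = -13 - 2 = -15.
det(Y) = (7)*(-76) - (-12)*(22) + (8)*(-15) = -532 + 264 - 120 = -388.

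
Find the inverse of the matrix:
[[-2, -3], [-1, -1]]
[[1, -3], [-1, 2]]

For [[a,b],[c,d]], inverse = (1/det)·[[d,-b],[-c,a]]
det = -2·-1 - -3·-1 = -1
Inverse = (1/-1)·[[-1, 3], [1, -2]]
        = [[1, -3], [-1, 2]]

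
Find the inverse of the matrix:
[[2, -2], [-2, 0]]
[[0, -1/2], [-1/2, -1/2]]

For [[a,b],[c,d]], inverse = (1/det)·[[d,-b],[-c,a]]
det = 2·0 - -2·-2 = -4
Inverse = (1/-4)·[[0, 2], [2, 2]]
        = [[0, -1/2], [-1/2, -1/2]]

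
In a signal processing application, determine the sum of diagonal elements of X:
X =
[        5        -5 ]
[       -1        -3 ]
tr(X) = 5 - 3 = 2

The trace of a square matrix is the sum of its diagonal entries.
Diagonal entries of X: X[0][0] = 5, X[1][1] = -3.
tr(X) = 5 - 3 = 2.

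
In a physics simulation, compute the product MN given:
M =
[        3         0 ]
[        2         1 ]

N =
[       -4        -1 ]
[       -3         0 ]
MN =
[      -12        -3 ]
[      -11        -2 ]

Matrix multiplication: (MN)[i][j] = sum over k of M[i][k] * N[k][j].
  (MN)[0][0] = (3)*(-4) + (0)*(-3) = -12
  (MN)[0][1] = (3)*(-1) + (0)*(0) = -3
  (MN)[1][0] = (2)*(-4) + (1)*(-3) = -11
  (MN)[1][1] = (2)*(-1) + (1)*(0) = -2
MN =
[      -12        -3 ]
[      -11        -2 ]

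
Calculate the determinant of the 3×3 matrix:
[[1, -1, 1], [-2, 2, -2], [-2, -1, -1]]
0

Expansion along first row:
det = 1·det([[2,-2],[-1,-1]]) - -1·det([[-2,-2],[-2,-1]]) + 1·det([[-2,2],[-2,-1]])
    = 1·(2·-1 - -2·-1) - -1·(-2·-1 - -2·-2) + 1·(-2·-1 - 2·-2)
    = 1·-4 - -1·-2 + 1·6
    = -4 + -2 + 6 = 0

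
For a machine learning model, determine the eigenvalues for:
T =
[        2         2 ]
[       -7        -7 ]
λ = -5, 0

Solve det(T - λI) = 0. For a 2×2 matrix the characteristic equation is λ² - (trace)λ + det = 0.
trace(T) = a + d = 2 - 7 = -5.
det(T) = a*d - b*c = (2)*(-7) - (2)*(-7) = -14 + 14 = 0.
Characteristic equation: λ² - (-5)λ + (0) = 0.
Discriminant = (-5)² - 4*(0) = 25 - 0 = 25.
λ = (-5 ± √25) / 2 = (-5 ± 5) / 2 = -5, 0.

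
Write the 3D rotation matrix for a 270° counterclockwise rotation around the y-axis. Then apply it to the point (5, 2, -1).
R = [[0, 0, -1], [0, 1, 0], [1, 0, 0]]; R·(5, 2, -1) = (1, 2, 5)

Rotation matrix for 270° around y-axis:
cos(270°) = 0, sin(270°) = -1
R = [[0, 0, -1], [0, 1, 0], [1, 0, 0]]
Apply to (5, 2, -1): R·[5, 2, -1]ᵀ = (1, 2, 5)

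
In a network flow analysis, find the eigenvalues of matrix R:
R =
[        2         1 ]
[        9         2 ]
λ = -1, 5

Solve det(R - λI) = 0. For a 2×2 matrix the characteristic equation is λ² - (trace)λ + det = 0.
trace(R) = a + d = 2 + 2 = 4.
det(R) = a*d - b*c = (2)*(2) - (1)*(9) = 4 - 9 = -5.
Characteristic equation: λ² - (4)λ + (-5) = 0.
Discriminant = (4)² - 4*(-5) = 16 + 20 = 36.
λ = (4 ± √36) / 2 = (4 ± 6) / 2 = -1, 5.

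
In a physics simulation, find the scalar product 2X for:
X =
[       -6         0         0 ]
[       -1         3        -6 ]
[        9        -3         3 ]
2X =
[      -12         0         0 ]
[       -2         6       -12 ]
[       18        -6         6 ]

Scalar multiplication is elementwise: (2X)[i][j] = 2 * X[i][j].
  (2X)[0][0] = 2 * (-6) = -12
  (2X)[0][1] = 2 * (0) = 0
  (2X)[0][2] = 2 * (0) = 0
  (2X)[1][0] = 2 * (-1) = -2
  (2X)[1][1] = 2 * (3) = 6
  (2X)[1][2] = 2 * (-6) = -12
  (2X)[2][0] = 2 * (9) = 18
  (2X)[2][1] = 2 * (-3) = -6
  (2X)[2][2] = 2 * (3) = 6
2X =
[      -12         0         0 ]
[       -2         6       -12 ]
[       18        -6         6 ]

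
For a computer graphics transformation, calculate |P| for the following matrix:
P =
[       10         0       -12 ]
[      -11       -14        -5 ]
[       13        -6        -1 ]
det(P) = -3136

Expand along row 0 (cofactor expansion): det(P) = a*(e*i - f*h) - b*(d*i - f*g) + c*(d*h - e*g), where the 3×3 is [[a, b, c], [d, e, f], [g, h, i]].
Minor M_00 = (-14)*(-1) - (-5)*(-6) = 14 - 30 = -16.
Minor M_01 = (-11)*(-1) - (-5)*(13) = 11 + 65 = 76.
Minor M_02 = (-11)*(-6) - (-14)*(13) = 66 + 182 = 248.
det(P) = (10)*(-16) - (0)*(76) + (-12)*(248) = -160 + 0 - 2976 = -3136.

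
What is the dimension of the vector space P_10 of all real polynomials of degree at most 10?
Dimension = 11

A polynomial of degree at most 10 can be written as a₀ + a₁x + a₂x² + … + a_10x^10, with 11 free coefficients a₀, …, a_10.
The set {1, x, x², …, x^10} is a basis: it spans P_10 (every such polynomial is a linear combination of these) and is linearly independent (a polynomial is zero iff all its coefficients are zero).
Therefore dim(P_10) = 10 + 1 = 11.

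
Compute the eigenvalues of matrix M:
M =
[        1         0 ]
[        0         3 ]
λ = 1, 3

Solve det(M - λI) = 0. For a 2×2 matrix the characteristic equation is λ² - (trace)λ + det = 0.
trace(M) = a + d = 1 + 3 = 4.
det(M) = a*d - b*c = (1)*(3) - (0)*(0) = 3 - 0 = 3.
Characteristic equation: λ² - (4)λ + (3) = 0.
Discriminant = (4)² - 4*(3) = 16 - 12 = 4.
λ = (4 ± √4) / 2 = (4 ± 2) / 2 = 1, 3.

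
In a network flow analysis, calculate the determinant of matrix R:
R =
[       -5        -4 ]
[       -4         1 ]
det(R) = -21

For a 2×2 matrix [[a, b], [c, d]], det = a*d - b*c.
det(R) = (-5)*(1) - (-4)*(-4) = -5 - 16 = -21.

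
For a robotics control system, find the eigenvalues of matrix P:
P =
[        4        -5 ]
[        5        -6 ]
λ = -1, -1

Solve det(P - λI) = 0. For a 2×2 matrix the characteristic equation is λ² - (trace)λ + det = 0.
trace(P) = a + d = 4 - 6 = -2.
det(P) = a*d - b*c = (4)*(-6) - (-5)*(5) = -24 + 25 = 1.
Characteristic equation: λ² - (-2)λ + (1) = 0.
Discriminant = (-2)² - 4*(1) = 4 - 4 = 0.
λ = (-2 ± √0) / 2 = (-2 ± 0) / 2 = -1, -1.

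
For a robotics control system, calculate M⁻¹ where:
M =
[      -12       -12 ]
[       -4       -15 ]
det(M) = 132
M⁻¹ =
[    -5/44      1/11 ]
[     1/33     -1/11 ]

For a 2×2 matrix M = [[a, b], [c, d]] with det(M) ≠ 0, M⁻¹ = (1/det(M)) * [[d, -b], [-c, a]].
det(M) = (-12)*(-15) - (-12)*(-4) = 180 - 48 = 132.
M⁻¹ = (1/132) * [[-15, 12], [4, -12]].
Dividing each entry by 132 and reducing:
M⁻¹ =
[    -5/44      1/11 ]
[     1/33     -1/11 ]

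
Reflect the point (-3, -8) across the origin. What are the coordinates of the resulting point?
(3, 8)

Reflection across origin: (-3, -8) → (3, 8)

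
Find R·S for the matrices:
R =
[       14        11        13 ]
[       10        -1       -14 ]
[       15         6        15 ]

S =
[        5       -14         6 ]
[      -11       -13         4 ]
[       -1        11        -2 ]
RS =
[      -64      -196       102 ]
[       75      -281        84 ]
[       -6      -123        84 ]

Matrix multiplication: (RS)[i][j] = sum over k of R[i][k] * S[k][j].
  (RS)[0][0] = (14)*(5) + (11)*(-11) + (13)*(-1) = -64
  (RS)[0][1] = (14)*(-14) + (11)*(-13) + (13)*(11) = -196
  (RS)[0][2] = (14)*(6) + (11)*(4) + (13)*(-2) = 102
  (RS)[1][0] = (10)*(5) + (-1)*(-11) + (-14)*(-1) = 75
  (RS)[1][1] = (10)*(-14) + (-1)*(-13) + (-14)*(11) = -281
  (RS)[1][2] = (10)*(6) + (-1)*(4) + (-14)*(-2) = 84
  (RS)[2][0] = (15)*(5) + (6)*(-11) + (15)*(-1) = -6
  (RS)[2][1] = (15)*(-14) + (6)*(-13) + (15)*(11) = -123
  (RS)[2][2] = (15)*(6) + (6)*(4) + (15)*(-2) = 84
RS =
[      -64      -196       102 ]
[       75      -281        84 ]
[       -6      -123        84 ]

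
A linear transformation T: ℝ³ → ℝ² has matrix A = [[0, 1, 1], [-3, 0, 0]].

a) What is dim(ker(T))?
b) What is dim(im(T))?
dim(ker) = 1, dim(im) = 2

The two rows are not scalar multiples of one another (no single k satisfies row 2 = k × row 1), so they are linearly independent.
Thus rank(A) = 2.
dim(im(T)) = rank(A) = 2.
By the rank-nullity theorem applied to T: ℝ³ → ℝ², rank(A) + nullity(A) = 3 (the domain dimension), so dim(ker(T)) = 3 - 2 = 1.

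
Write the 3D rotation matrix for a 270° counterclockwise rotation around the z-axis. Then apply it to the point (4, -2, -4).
R = [[0, 1, 0], [-1, 0, 0], [0, 0, 1]]; R·(4, -2, -4) = (-2, -4, -4)

Rotation matrix for 270° around z-axis:
cos(270°) = 0, sin(270°) = -1
R = [[0, 1, 0], [-1, 0, 0], [0, 0, 1]]
Apply to (4, -2, -4): R·[4, -2, -4]ᵀ = (-2, -4, -4)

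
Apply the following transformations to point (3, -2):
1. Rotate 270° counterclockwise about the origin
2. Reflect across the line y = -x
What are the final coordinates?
(3, 2)

Step 1: Rotate 270° → (-2, -3)
Step 2: Reflect across the line y = -x → (3, 2)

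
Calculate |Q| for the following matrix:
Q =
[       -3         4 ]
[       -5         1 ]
det(Q) = 17

For a 2×2 matrix [[a, b], [c, d]], det = a*d - b*c.
det(Q) = (-3)*(1) - (4)*(-5) = -3 + 20 = 17.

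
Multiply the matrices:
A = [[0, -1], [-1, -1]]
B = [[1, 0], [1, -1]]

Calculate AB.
[[-1, 1], [-2, 1]]

Each entry (i,j) of AB = sum over k of A[i][k]*B[k][j].
(AB)[0][0] = (0)*(1) + (-1)*(1) = -1
(AB)[0][1] = (0)*(0) + (-1)*(-1) = 1
(AB)[1][0] = (-1)*(1) + (-1)*(1) = -2
(AB)[1][1] = (-1)*(0) + (-1)*(-1) = 1
AB = [[-1, 1], [-2, 1]]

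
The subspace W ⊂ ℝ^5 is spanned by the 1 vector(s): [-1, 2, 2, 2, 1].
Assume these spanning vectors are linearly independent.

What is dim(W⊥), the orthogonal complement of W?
dim(W⊥) = 4

For any subspace W of ℝ^n, dim(W) + dim(W⊥) = n (the whole-space dimension).
Here the given 1 vectors are linearly independent, so dim(W) = 1.
Thus dim(W⊥) = n - dim(W) = 5 - 1 = 4.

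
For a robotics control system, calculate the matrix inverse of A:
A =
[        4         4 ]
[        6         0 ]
det(A) = -24
A⁻¹ =
[        0       1/6 ]
[      1/4      -1/6 ]

For a 2×2 matrix A = [[a, b], [c, d]] with det(A) ≠ 0, A⁻¹ = (1/det(A)) * [[d, -b], [-c, a]].
det(A) = (4)*(0) - (4)*(6) = 0 - 24 = -24.
A⁻¹ = (1/-24) * [[0, -4], [-6, 4]].
Dividing each entry by -24 and reducing:
A⁻¹ =
[        0       1/6 ]
[      1/4      -1/6 ]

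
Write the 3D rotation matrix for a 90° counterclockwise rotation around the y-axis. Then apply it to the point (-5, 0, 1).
R = [[0, 0, 1], [0, 1, 0], [-1, 0, 0]]; R·(-5, 0, 1) = (1, 0, 5)

Rotation matrix for 90° around y-axis:
cos(90°) = 0, sin(90°) = 1
R = [[0, 0, 1], [0, 1, 0], [-1, 0, 0]]
Apply to (-5, 0, 1): R·[-5, 0, 1]ᵀ = (1, 0, 5)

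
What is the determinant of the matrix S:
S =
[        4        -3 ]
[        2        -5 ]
det(S) = -14

For a 2×2 matrix [[a, b], [c, d]], det = a*d - b*c.
det(S) = (4)*(-5) - (-3)*(2) = -20 + 6 = -14.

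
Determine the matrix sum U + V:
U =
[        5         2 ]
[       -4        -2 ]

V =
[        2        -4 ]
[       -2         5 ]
U + V =
[        7        -2 ]
[       -6         3 ]

Matrix addition is elementwise: (U+V)[i][j] = U[i][j] + V[i][j].
  (U+V)[0][0] = (5) + (2) = 7
  (U+V)[0][1] = (2) + (-4) = -2
  (U+V)[1][0] = (-4) + (-2) = -6
  (U+V)[1][1] = (-2) + (5) = 3
U + V =
[        7        -2 ]
[       -6         3 ]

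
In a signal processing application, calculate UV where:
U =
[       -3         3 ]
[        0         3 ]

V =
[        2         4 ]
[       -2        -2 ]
UV =
[      -12       -18 ]
[       -6        -6 ]

Matrix multiplication: (UV)[i][j] = sum over k of U[i][k] * V[k][j].
  (UV)[0][0] = (-3)*(2) + (3)*(-2) = -12
  (UV)[0][1] = (-3)*(4) + (3)*(-2) = -18
  (UV)[1][0] = (0)*(2) + (3)*(-2) = -6
  (UV)[1][1] = (0)*(4) + (3)*(-2) = -6
UV =
[      -12       -18 ]
[       -6        -6 ]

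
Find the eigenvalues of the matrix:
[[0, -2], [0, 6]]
λ = 0 and λ = 6

Characteristic equation: det(A - λI) = 0
λ² - (trace)λ + (det) = 0
λ² - (6)λ + (0) = 0
λ² - 6λ + 0 = 0
Solving: λ = 0, 6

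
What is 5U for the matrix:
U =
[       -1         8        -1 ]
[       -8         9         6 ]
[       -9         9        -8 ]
5U =
[       -5        40        -5 ]
[      -40        45        30 ]
[      -45        45       -40 ]

Scalar multiplication is elementwise: (5U)[i][j] = 5 * U[i][j].
  (5U)[0][0] = 5 * (-1) = -5
  (5U)[0][1] = 5 * (8) = 40
  (5U)[0][2] = 5 * (-1) = -5
  (5U)[1][0] = 5 * (-8) = -40
  (5U)[1][1] = 5 * (9) = 45
  (5U)[1][2] = 5 * (6) = 30
  (5U)[2][0] = 5 * (-9) = -45
  (5U)[2][1] = 5 * (9) = 45
  (5U)[2][2] = 5 * (-8) = -40
5U =
[       -5        40        -5 ]
[      -40        45        30 ]
[      -45        45       -40 ]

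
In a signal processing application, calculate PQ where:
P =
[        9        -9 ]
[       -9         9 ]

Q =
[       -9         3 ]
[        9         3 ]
PQ =
[     -162         0 ]
[      162         0 ]

Matrix multiplication: (PQ)[i][j] = sum over k of P[i][k] * Q[k][j].
  (PQ)[0][0] = (9)*(-9) + (-9)*(9) = -162
  (PQ)[0][1] = (9)*(3) + (-9)*(3) = 0
  (PQ)[1][0] = (-9)*(-9) + (9)*(9) = 162
  (PQ)[1][1] = (-9)*(3) + (9)*(3) = 0
PQ =
[     -162         0 ]
[      162         0 ]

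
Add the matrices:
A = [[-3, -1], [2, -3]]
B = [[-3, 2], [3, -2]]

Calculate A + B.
[[-6, 1], [5, -5]]

Add corresponding elements:
(-3)+(-3)=-6
(-1)+(2)=1
(2)+(3)=5
(-3)+(-2)=-5
A + B = [[-6, 1], [5, -5]]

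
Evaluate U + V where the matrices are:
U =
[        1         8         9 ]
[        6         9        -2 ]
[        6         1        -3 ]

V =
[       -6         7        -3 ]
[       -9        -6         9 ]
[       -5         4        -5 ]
U + V =
[       -5        15         6 ]
[       -3         3         7 ]
[        1         5        -8 ]

Matrix addition is elementwise: (U+V)[i][j] = U[i][j] + V[i][j].
  (U+V)[0][0] = (1) + (-6) = -5
  (U+V)[0][1] = (8) + (7) = 15
  (U+V)[0][2] = (9) + (-3) = 6
  (U+V)[1][0] = (6) + (-9) = -3
  (U+V)[1][1] = (9) + (-6) = 3
  (U+V)[1][2] = (-2) + (9) = 7
  (U+V)[2][0] = (6) + (-5) = 1
  (U+V)[2][1] = (1) + (4) = 5
  (U+V)[2][2] = (-3) + (-5) = -8
U + V =
[       -5        15         6 ]
[       -3         3         7 ]
[        1         5        -8 ]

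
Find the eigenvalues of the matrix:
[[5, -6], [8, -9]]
λ = -3 and λ = -1

Characteristic equation: det(A - λI) = 0
λ² - (trace)λ + (det) = 0
λ² - (-4)λ + (3) = 0
λ² + 4λ + 3 = 0
Solving: λ = -3, -1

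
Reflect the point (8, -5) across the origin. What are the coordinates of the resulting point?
(-8, 5)

Reflection across origin: (8, -5) → (-8, 5)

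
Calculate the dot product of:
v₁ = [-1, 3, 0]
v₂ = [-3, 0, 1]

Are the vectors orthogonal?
3, No

The dot product is the sum of products of corresponding components.
v₁·v₂ = (-1)*(-3) + (3)*(0) + (0)*(1) = 3 + 0 + 0 = 3.
Two vectors are orthogonal iff their dot product is 0; here the dot product is 3, so the vectors are not orthogonal.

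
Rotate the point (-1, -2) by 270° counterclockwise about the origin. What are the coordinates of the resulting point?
(-2, 1)

Rotation matrix R(θ) = [[cos θ, -sin θ], [sin θ, cos θ]]; for θ = 270°:
R = [[0, 1], [-1, 0]]
Result: R × [-1, -2]ᵀ = [0·-1 + (1)·-2, -1·-1 + (0)·-2]ᵀ = (-2, 1)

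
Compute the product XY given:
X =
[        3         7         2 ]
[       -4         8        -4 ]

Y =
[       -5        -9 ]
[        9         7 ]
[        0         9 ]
XY =
[       48        40 ]
[       92        56 ]

Matrix multiplication: (XY)[i][j] = sum over k of X[i][k] * Y[k][j].
  (XY)[0][0] = (3)*(-5) + (7)*(9) + (2)*(0) = 48
  (XY)[0][1] = (3)*(-9) + (7)*(7) + (2)*(9) = 40
  (XY)[1][0] = (-4)*(-5) + (8)*(9) + (-4)*(0) = 92
  (XY)[1][1] = (-4)*(-9) + (8)*(7) + (-4)*(9) = 56
XY =
[       48        40 ]
[       92        56 ]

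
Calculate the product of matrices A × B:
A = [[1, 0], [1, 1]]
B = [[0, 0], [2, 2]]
[[0, 0], [2, 2]]

Matrix multiplication:
C[0][0] = 1×0 + 0×2 = 0
C[0][1] = 1×0 + 0×2 = 0
C[1][0] = 1×0 + 1×2 = 2
C[1][1] = 1×0 + 1×2 = 2
Result: [[0, 0], [2, 2]]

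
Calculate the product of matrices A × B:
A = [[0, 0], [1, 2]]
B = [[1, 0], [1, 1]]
[[0, 0], [3, 2]]

Matrix multiplication:
C[0][0] = 0×1 + 0×1 = 0
C[0][1] = 0×0 + 0×1 = 0
C[1][0] = 1×1 + 2×1 = 3
C[1][1] = 1×0 + 2×1 = 2
Result: [[0, 0], [3, 2]]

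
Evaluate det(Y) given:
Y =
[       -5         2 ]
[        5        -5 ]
det(Y) = 15

For a 2×2 matrix [[a, b], [c, d]], det = a*d - b*c.
det(Y) = (-5)*(-5) - (2)*(5) = 25 - 10 = 15.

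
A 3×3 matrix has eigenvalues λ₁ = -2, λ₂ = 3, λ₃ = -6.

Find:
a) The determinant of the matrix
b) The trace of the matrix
det = 36, trace = -5

Two standard eigenvalue identities:
- det(A) equals the product of the eigenvalues (counted with multiplicity).
- trace(A) equals the sum of the eigenvalues.
det(A) = (-2)*(3)*(-6) = 36.
trace(A) = -2 + 3 - 6 = -5.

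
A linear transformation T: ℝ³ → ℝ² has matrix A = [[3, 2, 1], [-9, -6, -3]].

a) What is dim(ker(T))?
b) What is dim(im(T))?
dim(ker) = 2, dim(im) = 1

Observe that row 2 = -3 × row 1 (so the rows are linearly dependent).
Thus rank(A) = 1 (only one linearly independent row).
dim(im(T)) = rank(A) = 1.
By the rank-nullity theorem applied to T: ℝ³ → ℝ², rank(A) + nullity(A) = 3 (the domain dimension), so dim(ker(T)) = 3 - 1 = 2.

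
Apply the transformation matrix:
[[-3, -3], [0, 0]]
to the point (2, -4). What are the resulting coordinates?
(6, 0)

Matrix multiplication:
[[-3, -3], [0, 0]] × [2, -4]ᵀ
= [-3×2 + -3×-4, 0×2 + 0×-4]ᵀ
= [6.0000, 0.0000]ᵀ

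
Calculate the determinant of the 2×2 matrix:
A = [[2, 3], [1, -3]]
-9

For A = [[a, b], [c, d]], det(A) = a*d - b*c.
det(A) = (2)*(-3) - (3)*(1) = -6 - 3 = -9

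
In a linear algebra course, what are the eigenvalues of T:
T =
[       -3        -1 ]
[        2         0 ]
λ = -2, -1

Solve det(T - λI) = 0. For a 2×2 matrix the characteristic equation is λ² - (trace)λ + det = 0.
trace(T) = a + d = -3 + 0 = -3.
det(T) = a*d - b*c = (-3)*(0) - (-1)*(2) = 0 + 2 = 2.
Characteristic equation: λ² - (-3)λ + (2) = 0.
Discriminant = (-3)² - 4*(2) = 9 - 8 = 1.
λ = (-3 ± √1) / 2 = (-3 ± 1) / 2 = -2, -1.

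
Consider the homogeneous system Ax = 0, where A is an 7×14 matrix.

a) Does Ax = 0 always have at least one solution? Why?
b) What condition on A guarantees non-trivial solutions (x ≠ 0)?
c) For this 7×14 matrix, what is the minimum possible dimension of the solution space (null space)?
a) Yes, x = 0 is always a solution. b) When A has linearly dependent columns (rank < n). c) Minimum nullity = 7.

a) x = 0 satisfies A·0 = 0, so the zero vector is always a solution.
b) Non-trivial solutions exist iff the columns of A are linearly dependent, equivalently rank(A) < n (the number of columns).
c) By rank-nullity, rank(A) + nullity(A) = n = 14. Since A has only 7 rows, rank(A) ≤ 7, so nullity(A) ≥ 14 - 7 = 7.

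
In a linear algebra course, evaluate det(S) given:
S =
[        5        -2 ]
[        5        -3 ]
det(S) = -5

For a 2×2 matrix [[a, b], [c, d]], det = a*d - b*c.
det(S) = (5)*(-3) - (-2)*(5) = -15 + 10 = -5.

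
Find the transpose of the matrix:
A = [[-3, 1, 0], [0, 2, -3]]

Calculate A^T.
[[-3, 0], [1, 2], [0, -3]]

The transpose sends entry (i,j) to (j,i); rows become columns.
Row 0 of A: [-3, 1, 0] -> column 0 of A^T.
Row 1 of A: [0, 2, -3] -> column 1 of A^T.
A^T = [[-3, 0], [1, 2], [0, -3]]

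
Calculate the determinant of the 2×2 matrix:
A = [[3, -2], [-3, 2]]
0

For A = [[a, b], [c, d]], det(A) = a*d - b*c.
det(A) = (3)*(2) - (-2)*(-3) = 6 - 6 = 0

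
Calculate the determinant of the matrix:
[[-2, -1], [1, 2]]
-3

For a 2×2 matrix [[a, b], [c, d]], det = ad - bc
det = (-2)(2) - (-1)(1) = -4 - -1 = -3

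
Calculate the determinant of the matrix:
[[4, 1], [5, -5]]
-25

For a 2×2 matrix [[a, b], [c, d]], det = ad - bc
det = (4)(-5) - (1)(5) = -20 - 5 = -25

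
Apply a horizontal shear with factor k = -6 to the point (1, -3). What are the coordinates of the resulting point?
(19, -3)

Shear matrix for horizontal shear with factor k = -6:
[[1, -6], [0, 1]]
Result: (1, -3) → (19, -3)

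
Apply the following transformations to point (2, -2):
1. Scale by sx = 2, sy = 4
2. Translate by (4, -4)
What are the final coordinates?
(8, -12)

Step 1: Scale (2, -2) by (sx, sy) = (2, 4) → (4, -8)
Step 2: Translate by (4, -4) → (8, -12)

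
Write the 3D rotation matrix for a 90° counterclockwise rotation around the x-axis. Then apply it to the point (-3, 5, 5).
R = [[1, 0, 0], [0, 0, -1], [0, 1, 0]]; R·(-3, 5, 5) = (-3, -5, 5)

Rotation matrix for 90° around x-axis:
cos(90°) = 0, sin(90°) = 1
R = [[1, 0, 0], [0, 0, -1], [0, 1, 0]]
Apply to (-3, 5, 5): R·[-3, 5, 5]ᵀ = (-3, -5, 5)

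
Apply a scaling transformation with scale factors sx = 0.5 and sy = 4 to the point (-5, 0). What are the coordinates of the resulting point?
(-2.5, 0)

Scaling matrix:
[[0.50, 0], [0, 4]]
Result: (-5 × 0.5, 0 × 4) = (-2.5, 0)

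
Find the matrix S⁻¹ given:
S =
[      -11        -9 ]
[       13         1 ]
det(S) = 106
S⁻¹ =
[    1/106     9/106 ]
[  -13/106   -11/106 ]

For a 2×2 matrix S = [[a, b], [c, d]] with det(S) ≠ 0, S⁻¹ = (1/det(S)) * [[d, -b], [-c, a]].
det(S) = (-11)*(1) - (-9)*(13) = -11 + 117 = 106.
S⁻¹ = (1/106) * [[1, 9], [-13, -11]].
Dividing each entry by 106 and reducing:
S⁻¹ =
[    1/106     9/106 ]
[  -13/106   -11/106 ]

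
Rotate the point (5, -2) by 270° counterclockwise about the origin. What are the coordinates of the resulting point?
(-2, -5)

Rotation matrix R(θ) = [[cos θ, -sin θ], [sin θ, cos θ]]; for θ = 270°:
R = [[0, 1], [-1, 0]]
Result: R × [5, -2]ᵀ = [0·5 + (1)·-2, -1·5 + (0)·-2]ᵀ = (-2, -5)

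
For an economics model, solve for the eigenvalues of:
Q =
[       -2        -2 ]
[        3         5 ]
λ = -1, 4

Solve det(Q - λI) = 0. For a 2×2 matrix the characteristic equation is λ² - (trace)λ + det = 0.
trace(Q) = a + d = -2 + 5 = 3.
det(Q) = a*d - b*c = (-2)*(5) - (-2)*(3) = -10 + 6 = -4.
Characteristic equation: λ² - (3)λ + (-4) = 0.
Discriminant = (3)² - 4*(-4) = 9 + 16 = 25.
λ = (3 ± √25) / 2 = (3 ± 5) / 2 = -1, 4.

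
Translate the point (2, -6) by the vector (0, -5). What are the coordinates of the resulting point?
(2, -11)

Translation by (0, -5):
x' = 2 + 0 = 2
y' = -6 + -5 = -11
Homogeneous matrix: [[1, 0, 0], [0, 1, -5], [0, 0, 1]]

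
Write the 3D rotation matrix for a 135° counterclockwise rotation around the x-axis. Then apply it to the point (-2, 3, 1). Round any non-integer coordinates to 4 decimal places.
R = [[1, 0, 0], [0, -√2/2, -√2/2], [0, √2/2, -√2/2]]; R·(-2, 3, 1) = (-2.0000, -2.8284, 1.4142)

Rotation matrix for 135° around x-axis:
cos(135°) = -√2/2, sin(135°) = √2/2
R = [[1, 0, 0], [0, -√2/2, -√2/2], [0, √2/2, -√2/2]]
Apply to (-2, 3, 1): R·[-2, 3, 1]ᵀ = (-2.0000, -2.8284, 1.4142)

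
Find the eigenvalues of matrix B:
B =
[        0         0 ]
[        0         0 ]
λ = 0, 0

Solve det(B - λI) = 0. For a 2×2 matrix the characteristic equation is λ² - (trace)λ + det = 0.
trace(B) = a + d = 0 + 0 = 0.
det(B) = a*d - b*c = (0)*(0) - (0)*(0) = 0 - 0 = 0.
Characteristic equation: λ² - (0)λ + (0) = 0.
Discriminant = (0)² - 4*(0) = 0 - 0 = 0.
λ = (0 ± √0) / 2 = (0 ± 0) / 2 = 0, 0.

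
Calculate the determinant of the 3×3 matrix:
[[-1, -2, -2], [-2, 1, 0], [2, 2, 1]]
7

Expansion along first row:
det = -1·det([[1,0],[2,1]]) - -2·det([[-2,0],[2,1]]) + -2·det([[-2,1],[2,2]])
    = -1·(1·1 - 0·2) - -2·(-2·1 - 0·2) + -2·(-2·2 - 1·2)
    = -1·1 - -2·-2 + -2·-6
    = -1 + -4 + 12 = 7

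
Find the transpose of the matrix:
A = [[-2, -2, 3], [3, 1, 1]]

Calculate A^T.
[[-2, 3], [-2, 1], [3, 1]]

The transpose sends entry (i,j) to (j,i); rows become columns.
Row 0 of A: [-2, -2, 3] -> column 0 of A^T.
Row 1 of A: [3, 1, 1] -> column 1 of A^T.
A^T = [[-2, 3], [-2, 1], [3, 1]]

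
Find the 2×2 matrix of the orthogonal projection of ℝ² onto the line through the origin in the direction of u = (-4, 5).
[[16/41, -20/41], [-20/41, 25/41]]

The orthogonal projection onto the line spanned by a nonzero vector u = (a, b) has matrix P = (u uᵀ) / (uᵀ u) = (1/(a² + b²)) · [[a², ab], [ab, b²]].
Here u = (-4, 5), so a² + b² = 16 + 25 = 41.
P = (1/41) · [[16, -20], [-20, 25]] = [[16/41, -20/41], [-20/41, 25/41]].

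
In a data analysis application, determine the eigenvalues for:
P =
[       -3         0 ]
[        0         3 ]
λ = -3, 3

Solve det(P - λI) = 0. For a 2×2 matrix the characteristic equation is λ² - (trace)λ + det = 0.
trace(P) = a + d = -3 + 3 = 0.
det(P) = a*d - b*c = (-3)*(3) - (0)*(0) = -9 - 0 = -9.
Characteristic equation: λ² - (0)λ + (-9) = 0.
Discriminant = (0)² - 4*(-9) = 0 + 36 = 36.
λ = (0 ± √36) / 2 = (0 ± 6) / 2 = -3, 3.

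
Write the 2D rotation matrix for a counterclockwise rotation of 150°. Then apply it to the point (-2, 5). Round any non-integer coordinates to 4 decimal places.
R = [[-√3/2, -1/2], [1/2, -√3/2]]; R·(-2, 5) = (-0.7679, -5.3301)

Rotation matrix formula: R(θ) = [[cos θ, -sin θ], [sin θ, cos θ]]
For θ = 150°:
cos(150°) = -√3/2
sin(150°) = 1/2
R = [[-√3/2, -1/2], [1/2, -√3/2]]
Apply to (-2, 5): [-√3/2·-2 + (-1/2)·5, 1/2·-2 + -√3/2·5] = (-0.7679, -5.3301)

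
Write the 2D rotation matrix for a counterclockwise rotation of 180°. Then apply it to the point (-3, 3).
R = [[-1, 0], [0, -1]]; R·(-3, 3) = (3, -3)

Rotation matrix formula: R(θ) = [[cos θ, -sin θ], [sin θ, cos θ]]
For θ = 180°:
cos(180°) = -1
sin(180°) = 0
R = [[-1, 0], [0, -1]]
Apply to (-3, 3): [-1·-3 + (0)·3, 0·-3 + -1·3] = (3, -3)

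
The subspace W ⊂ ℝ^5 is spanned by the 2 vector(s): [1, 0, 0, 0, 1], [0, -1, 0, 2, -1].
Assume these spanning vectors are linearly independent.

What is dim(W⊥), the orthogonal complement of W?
dim(W⊥) = 3

For any subspace W of ℝ^n, dim(W) + dim(W⊥) = n (the whole-space dimension).
Here the given 2 vectors are linearly independent, so dim(W) = 2.
Thus dim(W⊥) = n - dim(W) = 5 - 2 = 3.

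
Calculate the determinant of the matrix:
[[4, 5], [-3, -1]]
11

For a 2×2 matrix [[a, b], [c, d]], det = ad - bc
det = (4)(-1) - (5)(-3) = -4 - -15 = 11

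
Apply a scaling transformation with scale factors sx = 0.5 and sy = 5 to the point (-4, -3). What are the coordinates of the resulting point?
(-2.0, -15)

Scaling matrix:
[[0.50, 0], [0, 5]]
Result: (-4 × 0.5, -3 × 5) = (-2.0, -15)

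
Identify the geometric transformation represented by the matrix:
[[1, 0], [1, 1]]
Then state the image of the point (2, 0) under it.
vertical shear with factor 1; image of (2, 0) is (2, 2)

The matrix [[1, 0], [k, 1]] sends (x, y) to (x, 1x + y), leaving the x-coordinate fixed: a vertical shear.
The matrix [[1, 0], [1, 1]] represents: vertical shear with factor 1.
Applying it to (2, 0): [1·2 + 0·0, 1·2 + 1·0] = (2, 2).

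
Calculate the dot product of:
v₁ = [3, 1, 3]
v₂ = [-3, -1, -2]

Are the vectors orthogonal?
-16, No

The dot product is the sum of products of corresponding components.
v₁·v₂ = (3)*(-3) + (1)*(-1) + (3)*(-2) = -9 - 1 - 6 = -16.
Two vectors are orthogonal iff their dot product is 0; here the dot product is -16, so the vectors are not orthogonal.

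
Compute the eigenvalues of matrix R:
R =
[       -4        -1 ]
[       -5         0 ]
λ = -5, 1

Solve det(R - λI) = 0. For a 2×2 matrix the characteristic equation is λ² - (trace)λ + det = 0.
trace(R) = a + d = -4 + 0 = -4.
det(R) = a*d - b*c = (-4)*(0) - (-1)*(-5) = 0 - 5 = -5.
Characteristic equation: λ² - (-4)λ + (-5) = 0.
Discriminant = (-4)² - 4*(-5) = 16 + 20 = 36.
λ = (-4 ± √36) / 2 = (-4 ± 6) / 2 = -5, 1.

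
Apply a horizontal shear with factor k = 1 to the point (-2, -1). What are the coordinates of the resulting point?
(-3, -1)

Shear matrix for horizontal shear with factor k = 1:
[[1, 1], [0, 1]]
Result: (-2, -1) → (-3, -1)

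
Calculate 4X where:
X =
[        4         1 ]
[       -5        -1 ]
4X =
[       16         4 ]
[      -20        -4 ]

Scalar multiplication is elementwise: (4X)[i][j] = 4 * X[i][j].
  (4X)[0][0] = 4 * (4) = 16
  (4X)[0][1] = 4 * (1) = 4
  (4X)[1][0] = 4 * (-5) = -20
  (4X)[1][1] = 4 * (-1) = -4
4X =
[       16         4 ]
[      -20        -4 ]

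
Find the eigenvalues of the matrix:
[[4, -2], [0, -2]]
λ = -2 and λ = 4

Characteristic equation: det(A - λI) = 0
λ² - (trace)λ + (det) = 0
λ² - (2)λ + (-8) = 0
λ² - 2λ - 8 = 0
Solving: λ = -2, 4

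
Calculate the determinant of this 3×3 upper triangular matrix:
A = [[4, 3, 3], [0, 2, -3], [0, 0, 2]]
16

The determinant of a triangular matrix is the product of its diagonal entries (the off-diagonal entries above the diagonal do not affect it).
det(A) = (4) * (2) * (2) = 16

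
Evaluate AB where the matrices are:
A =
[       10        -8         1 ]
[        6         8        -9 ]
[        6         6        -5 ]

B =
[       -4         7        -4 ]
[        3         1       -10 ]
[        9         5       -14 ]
AB =
[      -55        67        26 ]
[      -81         5        22 ]
[      -51        23       -14 ]

Matrix multiplication: (AB)[i][j] = sum over k of A[i][k] * B[k][j].
  (AB)[0][0] = (10)*(-4) + (-8)*(3) + (1)*(9) = -55
  (AB)[0][1] = (10)*(7) + (-8)*(1) + (1)*(5) = 67
  (AB)[0][2] = (10)*(-4) + (-8)*(-10) + (1)*(-14) = 26
  (AB)[1][0] = (6)*(-4) + (8)*(3) + (-9)*(9) = -81
  (AB)[1][1] = (6)*(7) + (8)*(1) + (-9)*(5) = 5
  (AB)[1][2] = (6)*(-4) + (8)*(-10) + (-9)*(-14) = 22
  (AB)[2][0] = (6)*(-4) + (6)*(3) + (-5)*(9) = -51
  (AB)[2][1] = (6)*(7) + (6)*(1) + (-5)*(5) = 23
  (AB)[2][2] = (6)*(-4) + (6)*(-10) + (-5)*(-14) = -14
AB =
[      -55        67        26 ]
[      -81         5        22 ]
[      -51        23       -14 ]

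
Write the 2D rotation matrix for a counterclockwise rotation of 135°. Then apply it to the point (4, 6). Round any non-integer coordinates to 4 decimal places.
R = [[-√2/2, -√2/2], [√2/2, -√2/2]]; R·(4, 6) = (-7.0711, -1.4142)

Rotation matrix formula: R(θ) = [[cos θ, -sin θ], [sin θ, cos θ]]
For θ = 135°:
cos(135°) = -√2/2
sin(135°) = √2/2
R = [[-√2/2, -√2/2], [√2/2, -√2/2]]
Apply to (4, 6): [-√2/2·4 + (-√2/2)·6, √2/2·4 + -√2/2·6] = (-7.0711, -1.4142)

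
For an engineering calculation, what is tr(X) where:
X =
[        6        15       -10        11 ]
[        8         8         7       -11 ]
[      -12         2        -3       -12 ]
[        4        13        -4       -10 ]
tr(X) = 6 + 8 - 3 - 10 = 1

The trace of a square matrix is the sum of its diagonal entries.
Diagonal entries of X: X[0][0] = 6, X[1][1] = 8, X[2][2] = -3, X[3][3] = -10.
tr(X) = 6 + 8 - 3 - 10 = 1.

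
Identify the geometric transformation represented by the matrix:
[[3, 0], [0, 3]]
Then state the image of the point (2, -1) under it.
uniform scaling by factor 3; image of (2, -1) is (6, -3)

This is a diagonal matrix with equal entries 3, so it scales both axes by the same factor 3.
The matrix [[3, 0], [0, 3]] represents: uniform scaling by factor 3.
Applying it to (2, -1): [3·2 + 0·-1, 0·2 + 3·-1] = (6, -3).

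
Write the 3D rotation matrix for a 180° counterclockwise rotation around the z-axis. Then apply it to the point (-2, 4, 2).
R = [[-1, 0, 0], [0, -1, 0], [0, 0, 1]]; R·(-2, 4, 2) = (2, -4, 2)

Rotation matrix for 180° around z-axis:
cos(180°) = -1, sin(180°) = 0
R = [[-1, 0, 0], [0, -1, 0], [0, 0, 1]]
Apply to (-2, 4, 2): R·[-2, 4, 2]ᵀ = (2, -4, 2)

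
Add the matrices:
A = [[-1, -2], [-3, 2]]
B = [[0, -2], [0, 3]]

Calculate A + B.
[[-1, -4], [-3, 5]]

Add corresponding elements:
(-1)+(0)=-1
(-2)+(-2)=-4
(-3)+(0)=-3
(2)+(3)=5
A + B = [[-1, -4], [-3, 5]]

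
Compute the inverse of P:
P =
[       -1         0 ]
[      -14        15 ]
det(P) = -15
P⁻¹ =
[       -1         0 ]
[   -14/15      1/15 ]

For a 2×2 matrix P = [[a, b], [c, d]] with det(P) ≠ 0, P⁻¹ = (1/det(P)) * [[d, -b], [-c, a]].
det(P) = (-1)*(15) - (0)*(-14) = -15 - 0 = -15.
P⁻¹ = (1/-15) * [[15, 0], [14, -1]].
Dividing each entry by -15 and reducing:
P⁻¹ =
[       -1         0 ]
[   -14/15      1/15 ]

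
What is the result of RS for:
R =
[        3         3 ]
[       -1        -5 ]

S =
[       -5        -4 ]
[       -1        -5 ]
RS =
[      -18       -27 ]
[       10        29 ]

Matrix multiplication: (RS)[i][j] = sum over k of R[i][k] * S[k][j].
  (RS)[0][0] = (3)*(-5) + (3)*(-1) = -18
  (RS)[0][1] = (3)*(-4) + (3)*(-5) = -27
  (RS)[1][0] = (-1)*(-5) + (-5)*(-1) = 10
  (RS)[1][1] = (-1)*(-4) + (-5)*(-5) = 29
RS =
[      -18       -27 ]
[       10        29 ]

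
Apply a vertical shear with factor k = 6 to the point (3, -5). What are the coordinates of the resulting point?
(3, 13)

Shear matrix for vertical shear with factor k = 6:
[[1, 0], [6, 1]]
Result: (3, -5) → (3, 13)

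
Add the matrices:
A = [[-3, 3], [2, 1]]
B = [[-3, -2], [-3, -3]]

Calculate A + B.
[[-6, 1], [-1, -2]]

Add corresponding elements:
(-3)+(-3)=-6
(3)+(-2)=1
(2)+(-3)=-1
(1)+(-3)=-2
A + B = [[-6, 1], [-1, -2]]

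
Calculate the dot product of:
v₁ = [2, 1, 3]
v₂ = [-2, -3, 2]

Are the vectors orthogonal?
-1, No

The dot product is the sum of products of corresponding components.
v₁·v₂ = (2)*(-2) + (1)*(-3) + (3)*(2) = -4 - 3 + 6 = -1.
Two vectors are orthogonal iff their dot product is 0; here the dot product is -1, so the vectors are not orthogonal.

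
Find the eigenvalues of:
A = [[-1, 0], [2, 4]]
λ = -1, 4

Solve det(A - λI) = 0. For a 2×2 matrix this is λ² - (trace)λ + det = 0.
trace(A) = -1 + 4 = 3.
det(A) = (-1)*(4) - (0)*(2) = -4 - 0 = -4.
Characteristic equation: λ² - (3)λ + (-4) = 0.
Discriminant: (3)² - 4*(-4) = 9 + 16 = 25.
Roots: λ = (3 ± √25) / 2 = -1, 4.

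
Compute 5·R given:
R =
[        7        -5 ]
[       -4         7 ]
5R =
[       35       -25 ]
[      -20        35 ]

Scalar multiplication is elementwise: (5R)[i][j] = 5 * R[i][j].
  (5R)[0][0] = 5 * (7) = 35
  (5R)[0][1] = 5 * (-5) = -25
  (5R)[1][0] = 5 * (-4) = -20
  (5R)[1][1] = 5 * (7) = 35
5R =
[       35       -25 ]
[      -20        35 ]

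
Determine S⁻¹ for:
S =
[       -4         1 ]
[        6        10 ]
det(S) = -46
S⁻¹ =
[    -5/23      1/46 ]
[     3/23      2/23 ]

For a 2×2 matrix S = [[a, b], [c, d]] with det(S) ≠ 0, S⁻¹ = (1/det(S)) * [[d, -b], [-c, a]].
det(S) = (-4)*(10) - (1)*(6) = -40 - 6 = -46.
S⁻¹ = (1/-46) * [[10, -1], [-6, -4]].
Dividing each entry by -46 and reducing:
S⁻¹ =
[    -5/23      1/46 ]
[     3/23      2/23 ]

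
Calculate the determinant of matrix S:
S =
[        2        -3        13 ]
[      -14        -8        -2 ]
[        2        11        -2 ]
det(S) = -1622

Expand along row 0 (cofactor expansion): det(S) = a*(e*i - f*h) - b*(d*i - f*g) + c*(d*h - e*g), where the 3×3 is [[a, b, c], [d, e, f], [g, h, i]].
Minor M_00 = (-8)*(-2) - (-2)*(11) = 16 + 22 = 38.
Minor M_01 = (-14)*(-2) - (-2)*(2) = 28 + 4 = 32.
Minor M_02 = (-14)*(11) - (-8)*(2) = -154 + 16 = -138.
det(S) = (2)*(38) - (-3)*(32) + (13)*(-138) = 76 + 96 - 1794 = -1622.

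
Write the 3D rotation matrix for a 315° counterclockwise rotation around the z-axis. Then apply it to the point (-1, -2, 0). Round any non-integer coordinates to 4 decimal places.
R = [[√2/2, √2/2, 0], [-√2/2, √2/2, 0], [0, 0, 1]]; R·(-1, -2, 0) = (-2.1213, -0.7071, 0.0000)

Rotation matrix for 315° around z-axis:
cos(315°) = √2/2, sin(315°) = -√2/2
R = [[√2/2, √2/2, 0], [-√2/2, √2/2, 0], [0, 0, 1]]
Apply to (-1, -2, 0): R·[-1, -2, 0]ᵀ = (-2.1213, -0.7071, 0.0000)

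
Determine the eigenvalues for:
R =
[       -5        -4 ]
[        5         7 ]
λ = -3, 5

Solve det(R - λI) = 0. For a 2×2 matrix the characteristic equation is λ² - (trace)λ + det = 0.
trace(R) = a + d = -5 + 7 = 2.
det(R) = a*d - b*c = (-5)*(7) - (-4)*(5) = -35 + 20 = -15.
Characteristic equation: λ² - (2)λ + (-15) = 0.
Discriminant = (2)² - 4*(-15) = 4 + 60 = 64.
λ = (2 ± √64) / 2 = (2 ± 8) / 2 = -3, 5.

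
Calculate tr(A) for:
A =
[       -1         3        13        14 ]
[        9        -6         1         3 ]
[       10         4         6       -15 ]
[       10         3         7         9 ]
tr(A) = -1 - 6 + 6 + 9 = 8

The trace of a square matrix is the sum of its diagonal entries.
Diagonal entries of A: A[0][0] = -1, A[1][1] = -6, A[2][2] = 6, A[3][3] = 9.
tr(A) = -1 - 6 + 6 + 9 = 8.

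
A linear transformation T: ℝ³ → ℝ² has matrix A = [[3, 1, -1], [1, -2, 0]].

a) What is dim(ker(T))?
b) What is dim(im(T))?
dim(ker) = 1, dim(im) = 2

The two rows are not scalar multiples of one another (no single k satisfies row 2 = k × row 1), so they are linearly independent.
Thus rank(A) = 2.
dim(im(T)) = rank(A) = 2.
By the rank-nullity theorem applied to T: ℝ³ → ℝ², rank(A) + nullity(A) = 3 (the domain dimension), so dim(ker(T)) = 3 - 2 = 1.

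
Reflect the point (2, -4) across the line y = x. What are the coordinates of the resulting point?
(-4, 2)

Reflection across line y = x: (2, -4) → (-4, 2)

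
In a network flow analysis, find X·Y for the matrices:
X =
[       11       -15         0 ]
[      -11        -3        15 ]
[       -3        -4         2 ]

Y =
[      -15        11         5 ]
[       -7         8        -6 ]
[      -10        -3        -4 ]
XY =
[      -60         1       145 ]
[       36      -190       -97 ]
[       53       -71         1 ]

Matrix multiplication: (XY)[i][j] = sum over k of X[i][k] * Y[k][j].
  (XY)[0][0] = (11)*(-15) + (-15)*(-7) + (0)*(-10) = -60
  (XY)[0][1] = (11)*(11) + (-15)*(8) + (0)*(-3) = 1
  (XY)[0][2] = (11)*(5) + (-15)*(-6) + (0)*(-4) = 145
  (XY)[1][0] = (-11)*(-15) + (-3)*(-7) + (15)*(-10) = 36
  (XY)[1][1] = (-11)*(11) + (-3)*(8) + (15)*(-3) = -190
  (XY)[1][2] = (-11)*(5) + (-3)*(-6) + (15)*(-4) = -97
  (XY)[2][0] = (-3)*(-15) + (-4)*(-7) + (2)*(-10) = 53
  (XY)[2][1] = (-3)*(11) + (-4)*(8) + (2)*(-3) = -71
  (XY)[2][2] = (-3)*(5) + (-4)*(-6) + (2)*(-4) = 1
XY =
[      -60         1       145 ]
[       36      -190       -97 ]
[       53       -71         1 ]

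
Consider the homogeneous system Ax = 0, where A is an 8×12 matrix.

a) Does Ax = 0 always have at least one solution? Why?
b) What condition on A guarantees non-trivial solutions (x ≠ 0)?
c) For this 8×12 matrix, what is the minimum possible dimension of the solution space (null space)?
a) Yes, x = 0 is always a solution. b) When A has linearly dependent columns (rank < n). c) Minimum nullity = 4.

a) x = 0 satisfies A·0 = 0, so the zero vector is always a solution.
b) Non-trivial solutions exist iff the columns of A are linearly dependent, equivalently rank(A) < n (the number of columns).
c) By rank-nullity, rank(A) + nullity(A) = n = 12. Since A has only 8 rows, rank(A) ≤ 8, so nullity(A) ≥ 12 - 8 = 4.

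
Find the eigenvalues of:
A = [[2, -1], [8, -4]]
λ = -2, 0

Solve det(A - λI) = 0. For a 2×2 matrix this is λ² - (trace)λ + det = 0.
trace(A) = 2 - 4 = -2.
det(A) = (2)*(-4) - (-1)*(8) = -8 + 8 = 0.
Characteristic equation: λ² - (-2)λ + (0) = 0.
Discriminant: (-2)² - 4*(0) = 4 - 0 = 4.
Roots: λ = (-2 ± √4) / 2 = -2, 0.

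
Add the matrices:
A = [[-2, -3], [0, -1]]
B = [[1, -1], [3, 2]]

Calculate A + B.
[[-1, -4], [3, 1]]

Add corresponding elements:
(-2)+(1)=-1
(-3)+(-1)=-4
(0)+(3)=3
(-1)+(2)=1
A + B = [[-1, -4], [3, 1]]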